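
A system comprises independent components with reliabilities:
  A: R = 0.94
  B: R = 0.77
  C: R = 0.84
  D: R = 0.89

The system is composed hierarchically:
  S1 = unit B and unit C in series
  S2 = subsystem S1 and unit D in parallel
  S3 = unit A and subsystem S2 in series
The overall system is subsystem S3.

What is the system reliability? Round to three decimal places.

Series (B and C): 0.77000 × 0.84000 = 0.64680
Parallel ([0.64680] and D): 1 − (1 − 0.64680)(1 − 0.89000) = 0.96115
Series (A and [0.96115]): 0.94000 × 0.96115 = 0.903

0.903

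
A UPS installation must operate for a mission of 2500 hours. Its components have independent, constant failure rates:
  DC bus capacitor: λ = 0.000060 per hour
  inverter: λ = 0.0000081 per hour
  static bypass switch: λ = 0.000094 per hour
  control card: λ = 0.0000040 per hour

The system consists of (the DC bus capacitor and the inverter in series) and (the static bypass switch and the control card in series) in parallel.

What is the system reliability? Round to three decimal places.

R(DC bus capacitor) = exp(−0.000060 × 2500) = 0.86071
R(inverter) = exp(−0.0000081 × 2500) = 0.97995
R(static bypass switch) = exp(−0.000094 × 2500) = 0.79057
R(control card) = exp(−0.0000040 × 2500) = 0.99005
Series (DC bus capacitor and inverter): 0.86071 × 0.97995 = 0.84345
Series (static bypass switch and control card): 0.79057 × 0.99005 = 0.78270
Parallel ([0.84345] and [0.78270]): 1 − (1 − 0.84345)(1 − 0.78270) = 0.966

0.966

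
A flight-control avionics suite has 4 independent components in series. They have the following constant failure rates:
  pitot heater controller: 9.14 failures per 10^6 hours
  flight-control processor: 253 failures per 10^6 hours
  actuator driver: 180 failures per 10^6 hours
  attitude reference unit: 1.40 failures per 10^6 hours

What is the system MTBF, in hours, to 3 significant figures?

Series of exponential components: λ_sys = Σ λ_i
λ_sys = 0.00000914 + 0.000253 + 0.000180 + 0.00000140 = 4.4354e-04 /h
MTBF = 1 / λ_sys = 2250 h

2250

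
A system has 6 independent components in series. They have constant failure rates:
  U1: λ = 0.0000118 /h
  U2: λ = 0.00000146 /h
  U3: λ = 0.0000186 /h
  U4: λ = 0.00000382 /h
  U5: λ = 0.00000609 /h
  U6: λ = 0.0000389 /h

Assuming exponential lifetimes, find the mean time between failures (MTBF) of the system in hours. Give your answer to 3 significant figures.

Series of exponential components: λ_sys = Σ λ_i
λ_sys = 0.0000118 + 0.00000146 + 0.0000186 + 0.00000382 + 0.00000609 + 0.0000389 = 8.0670e-05 /h
MTBF = 1 / λ_sys = 12400 h

12400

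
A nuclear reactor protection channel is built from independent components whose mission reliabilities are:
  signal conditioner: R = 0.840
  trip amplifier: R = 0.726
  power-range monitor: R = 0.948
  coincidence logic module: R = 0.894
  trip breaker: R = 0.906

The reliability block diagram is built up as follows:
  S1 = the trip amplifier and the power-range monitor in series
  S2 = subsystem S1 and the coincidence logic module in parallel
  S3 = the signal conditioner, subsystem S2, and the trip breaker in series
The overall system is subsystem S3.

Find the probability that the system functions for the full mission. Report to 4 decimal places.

0.7359

Series (trip amplifier and power-range monitor): 0.726000 × 0.948000 = 0.688248
Parallel ([0.688248] and coincidence logic module): 1 − (1 − 0.688248)(1 − 0.894000) = 0.966954
Series (signal conditioner, [0.966954], and trip breaker): 0.840000 × 0.966954 × 0.906000 = 0.7359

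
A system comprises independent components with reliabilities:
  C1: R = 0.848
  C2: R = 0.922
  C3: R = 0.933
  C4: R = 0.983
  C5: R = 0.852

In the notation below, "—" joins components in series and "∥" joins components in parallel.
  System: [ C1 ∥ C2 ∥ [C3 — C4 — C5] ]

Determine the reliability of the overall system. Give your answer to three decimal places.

0.997

Series (C3, C4, and C5): 0.93300 × 0.98300 × 0.85200 = 0.78140
Parallel (C1, C2, and [0.78140]): 1 − (1 − 0.84800)(1 − 0.92200)(1 − 0.78140) = 0.997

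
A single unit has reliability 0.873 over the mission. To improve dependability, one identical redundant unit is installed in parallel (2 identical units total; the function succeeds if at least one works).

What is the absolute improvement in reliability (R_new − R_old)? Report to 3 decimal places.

R_before = 0.873
R_after = 1 − (1 − 0.873)^2 = 0.984
ΔR = 0.984 − 0.873 = 0.111

0.111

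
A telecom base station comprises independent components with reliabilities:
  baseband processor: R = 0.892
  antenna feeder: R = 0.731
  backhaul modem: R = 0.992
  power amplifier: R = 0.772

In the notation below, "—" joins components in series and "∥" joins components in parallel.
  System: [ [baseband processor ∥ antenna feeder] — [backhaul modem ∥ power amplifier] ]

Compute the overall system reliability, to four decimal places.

0.9692

Parallel (baseband processor and antenna feeder): 1 − (1 − 0.892000)(1 − 0.731000) = 0.970948
Parallel (backhaul modem and power amplifier): 1 − (1 − 0.992000)(1 − 0.772000) = 0.998176
Series ([0.970948] and [0.998176]): 0.970948 × 0.998176 = 0.9692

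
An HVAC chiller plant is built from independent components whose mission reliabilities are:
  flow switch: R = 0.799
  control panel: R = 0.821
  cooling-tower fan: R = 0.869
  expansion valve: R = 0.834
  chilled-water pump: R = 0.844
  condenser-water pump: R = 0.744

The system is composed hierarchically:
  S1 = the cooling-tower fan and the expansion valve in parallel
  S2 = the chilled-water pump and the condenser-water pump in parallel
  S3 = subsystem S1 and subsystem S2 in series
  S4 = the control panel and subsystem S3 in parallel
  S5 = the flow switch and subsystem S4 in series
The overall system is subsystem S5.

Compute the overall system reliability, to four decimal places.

0.7903

Parallel (cooling-tower fan and expansion valve): 1 − (1 − 0.869000)(1 − 0.834000) = 0.978254
Parallel (chilled-water pump and condenser-water pump): 1 − (1 − 0.844000)(1 − 0.744000) = 0.960064
Series ([0.978254] and [0.960064]): 0.978254 × 0.960064 = 0.939186
Parallel (control panel and [0.939186]): 1 − (1 − 0.821000)(1 − 0.939186) = 0.989114
Series (flow switch and [0.989114]): 0.799000 × 0.989114 = 0.7903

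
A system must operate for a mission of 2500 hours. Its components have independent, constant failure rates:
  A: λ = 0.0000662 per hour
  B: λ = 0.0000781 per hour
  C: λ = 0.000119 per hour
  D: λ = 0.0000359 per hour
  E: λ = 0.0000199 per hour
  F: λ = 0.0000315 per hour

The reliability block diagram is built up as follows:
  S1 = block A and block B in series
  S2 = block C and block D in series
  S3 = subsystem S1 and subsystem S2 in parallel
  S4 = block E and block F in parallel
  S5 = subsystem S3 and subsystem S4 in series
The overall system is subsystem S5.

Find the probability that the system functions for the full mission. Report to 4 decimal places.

0.8994

R(A) = exp(−0.0000662 × 2500) = 0.847470
R(B) = exp(−0.0000781 × 2500) = 0.822629
R(C) = exp(−0.000119 × 2500) = 0.742673
R(D) = exp(−0.0000359 × 2500) = 0.914160
R(E) = exp(−0.0000199 × 2500) = 0.951467
R(F) = exp(−0.0000315 × 2500) = 0.924271
Series (A and B): 0.847470 × 0.822629 = 0.697153
Series (C and D): 0.742673 × 0.914160 = 0.678922
Parallel ([0.697153] and [0.678922]): 1 − (1 − 0.697153)(1 − 0.678922) = 0.902762
Parallel (E and F): 1 − (1 − 0.951467)(1 − 0.924271) = 0.996325
Series ([0.902762] and [0.996325]): 0.902762 × 0.996325 = 0.8994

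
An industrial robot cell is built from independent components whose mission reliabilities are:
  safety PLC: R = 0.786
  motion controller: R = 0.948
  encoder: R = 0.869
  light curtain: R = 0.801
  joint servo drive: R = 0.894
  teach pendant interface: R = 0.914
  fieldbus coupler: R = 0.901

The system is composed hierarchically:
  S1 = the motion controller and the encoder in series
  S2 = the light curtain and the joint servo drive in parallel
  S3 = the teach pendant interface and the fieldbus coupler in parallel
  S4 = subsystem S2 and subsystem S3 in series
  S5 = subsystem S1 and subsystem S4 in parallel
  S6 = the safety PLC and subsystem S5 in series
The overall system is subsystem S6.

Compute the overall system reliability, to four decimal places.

0.7819

Series (motion controller and encoder): 0.948000 × 0.869000 = 0.823812
Parallel (light curtain and joint servo drive): 1 − (1 − 0.801000)(1 − 0.894000) = 0.978906
Parallel (teach pendant interface and fieldbus coupler): 1 − (1 − 0.914000)(1 − 0.901000) = 0.991486
Series ([0.978906] and [0.991486]): 0.978906 × 0.991486 = 0.970572
Parallel ([0.823812] and [0.970572]): 1 − (1 − 0.823812)(1 − 0.970572) = 0.994815
Series (safety PLC and [0.994815]): 0.786000 × 0.994815 = 0.7819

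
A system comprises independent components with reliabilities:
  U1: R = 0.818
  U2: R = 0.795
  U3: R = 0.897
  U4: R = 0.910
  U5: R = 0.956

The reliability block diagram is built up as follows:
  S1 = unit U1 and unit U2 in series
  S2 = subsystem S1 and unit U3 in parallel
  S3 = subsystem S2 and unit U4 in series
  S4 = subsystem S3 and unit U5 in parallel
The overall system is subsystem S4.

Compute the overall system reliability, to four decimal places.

Series (U1 and U2): 0.818000 × 0.795000 = 0.650310
Parallel ([0.650310] and U3): 1 − (1 − 0.650310)(1 − 0.897000) = 0.963982
Series ([0.963982] and U4): 0.963982 × 0.910000 = 0.877224
Parallel ([0.877224] and U5): 1 − (1 − 0.877224)(1 − 0.956000) = 0.9946

0.9946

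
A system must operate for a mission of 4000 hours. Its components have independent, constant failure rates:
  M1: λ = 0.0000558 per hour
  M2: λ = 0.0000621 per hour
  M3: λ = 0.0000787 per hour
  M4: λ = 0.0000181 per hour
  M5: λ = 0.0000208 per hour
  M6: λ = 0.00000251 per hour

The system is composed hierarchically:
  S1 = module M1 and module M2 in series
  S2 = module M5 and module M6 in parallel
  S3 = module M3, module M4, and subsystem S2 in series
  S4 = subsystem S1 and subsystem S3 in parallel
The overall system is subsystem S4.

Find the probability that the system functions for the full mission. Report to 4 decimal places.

R(M1) = exp(−0.0000558 × 4000) = 0.799955
R(M2) = exp(−0.0000621 × 4000) = 0.780048
R(M3) = exp(−0.0000787 × 4000) = 0.729935
R(M4) = exp(−0.0000181 × 4000) = 0.930159
R(M5) = exp(−0.0000208 × 4000) = 0.920167
R(M6) = exp(−0.00000251 × 4000) = 0.990010
Series (M1 and M2): 0.799955 × 0.780048 = 0.624003
Parallel (M5 and M6): 1 − (1 − 0.920167)(1 − 0.990010) = 0.999202
Series (M3, M4, and [0.999202]): 0.729935 × 0.930159 × 0.999202 = 0.678414
Parallel ([0.624003] and [0.678414]): 1 − (1 − 0.624003)(1 − 0.678414) = 0.8791

0.8791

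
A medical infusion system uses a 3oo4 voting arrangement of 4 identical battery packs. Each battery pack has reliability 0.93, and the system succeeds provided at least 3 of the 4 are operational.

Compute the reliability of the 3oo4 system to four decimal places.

R = Σ_{i=3}^{4} C(4,i) p^i (1−p)^{4−i} with p = 0.93
C(4,3)·0.93^3·0.07^1 = 0.225220
C(4,4)·0.93^4·0.07^0 = 0.748052
Sum = 0.9733

0.9733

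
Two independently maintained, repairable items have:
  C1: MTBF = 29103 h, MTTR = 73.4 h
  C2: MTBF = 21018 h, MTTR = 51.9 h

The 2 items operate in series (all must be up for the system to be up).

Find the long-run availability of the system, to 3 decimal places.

A(C1) = MTBF/(MTBF+MTTR) = 29103/(29103+73.4) = 0.997484
A(C2) = MTBF/(MTBF+MTTR) = 21018/(21018+51.9) = 0.997537
Series availability: 0.997484 × 0.997537 = 0.995

0.995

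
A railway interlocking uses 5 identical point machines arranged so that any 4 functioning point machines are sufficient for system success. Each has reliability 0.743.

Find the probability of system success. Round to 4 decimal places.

R = Σ_{i=4}^{5} C(5,i) p^i (1−p)^{5−i} with p = 0.743
C(5,4)·0.743^4·0.257^1 = 0.391614
C(5,5)·0.743^5·0.257^0 = 0.226435
Sum = 0.6180

0.6180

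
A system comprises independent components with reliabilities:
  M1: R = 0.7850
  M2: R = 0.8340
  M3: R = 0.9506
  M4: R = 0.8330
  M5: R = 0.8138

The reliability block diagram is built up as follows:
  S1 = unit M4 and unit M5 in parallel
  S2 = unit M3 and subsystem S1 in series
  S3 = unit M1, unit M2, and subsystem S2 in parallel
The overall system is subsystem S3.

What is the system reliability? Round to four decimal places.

0.9972

Parallel (M4 and M5): 1 − (1 − 0.833000)(1 − 0.813800) = 0.968905
Series (M3 and [0.968905]): 0.950600 × 0.968905 = 0.921041
Parallel (M1, M2, and [0.921041]): 1 − (1 − 0.785000)(1 − 0.834000)(1 − 0.921041) = 0.9972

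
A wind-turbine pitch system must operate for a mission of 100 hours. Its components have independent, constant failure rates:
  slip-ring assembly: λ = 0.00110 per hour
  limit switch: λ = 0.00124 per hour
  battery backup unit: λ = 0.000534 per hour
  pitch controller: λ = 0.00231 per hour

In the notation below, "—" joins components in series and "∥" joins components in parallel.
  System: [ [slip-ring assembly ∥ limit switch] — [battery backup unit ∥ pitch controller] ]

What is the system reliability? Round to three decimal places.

0.977

R(slip-ring assembly) = exp(−0.00110 × 100) = 0.89583
R(limit switch) = exp(−0.00124 × 100) = 0.88338
R(battery backup unit) = exp(−0.000534 × 100) = 0.94800
R(pitch controller) = exp(−0.00231 × 100) = 0.79374
Parallel (slip-ring assembly and limit switch): 1 − (1 − 0.89583)(1 − 0.88338) = 0.98785
Parallel (battery backup unit and pitch controller): 1 − (1 − 0.94800)(1 − 0.79374) = 0.98927
Series ([0.98785] and [0.98927]): 0.98785 × 0.98927 = 0.977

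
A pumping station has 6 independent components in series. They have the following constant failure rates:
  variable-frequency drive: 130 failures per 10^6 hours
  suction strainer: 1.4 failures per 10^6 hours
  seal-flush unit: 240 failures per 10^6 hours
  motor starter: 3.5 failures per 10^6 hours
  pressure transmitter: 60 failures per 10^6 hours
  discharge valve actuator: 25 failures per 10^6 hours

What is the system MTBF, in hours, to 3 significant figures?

2170

Series of exponential components: λ_sys = Σ λ_i
λ_sys = 0.00013 + 0.0000014 + 0.00024 + 0.0000035 + 0.000060 + 0.000025 = 4.5990e-04 /h
MTBF = 1 / λ_sys = 2170 h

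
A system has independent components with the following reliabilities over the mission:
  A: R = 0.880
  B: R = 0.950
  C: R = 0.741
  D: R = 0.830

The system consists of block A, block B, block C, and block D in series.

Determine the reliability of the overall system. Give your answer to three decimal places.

Series (A, B, C, and D): 0.88000 × 0.95000 × 0.74100 × 0.83000 = 0.514

0.514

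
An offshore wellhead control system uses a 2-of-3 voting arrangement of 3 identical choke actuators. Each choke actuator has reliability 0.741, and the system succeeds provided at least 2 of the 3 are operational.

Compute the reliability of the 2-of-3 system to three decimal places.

R = Σ_{i=2}^{3} C(3,i) p^i (1−p)^{3−i} with p = 0.741
C(3,2)·0.741^2·0.259^1 = 0.42664
C(3,3)·0.741^3·0.259^0 = 0.40687
Sum = 0.834

0.834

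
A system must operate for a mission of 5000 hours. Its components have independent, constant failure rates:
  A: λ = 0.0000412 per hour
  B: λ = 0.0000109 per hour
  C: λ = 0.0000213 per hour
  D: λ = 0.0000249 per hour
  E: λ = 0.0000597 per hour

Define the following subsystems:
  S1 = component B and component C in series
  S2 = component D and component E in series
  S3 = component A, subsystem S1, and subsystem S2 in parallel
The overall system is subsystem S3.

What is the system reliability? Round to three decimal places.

0.990

R(A) = exp(−0.0000412 × 5000) = 0.81383
R(B) = exp(−0.0000109 × 5000) = 0.94696
R(C) = exp(−0.0000213 × 5000) = 0.89898
R(D) = exp(−0.0000249 × 5000) = 0.88294
R(E) = exp(−0.0000597 × 5000) = 0.74193
Series (B and C): 0.94696 × 0.89898 = 0.85130
Series (D and E): 0.88294 × 0.74193 = 0.65508
Parallel (A, [0.85130], and [0.65508]): 1 − (1 − 0.81383)(1 − 0.85130)(1 − 0.65508) = 0.990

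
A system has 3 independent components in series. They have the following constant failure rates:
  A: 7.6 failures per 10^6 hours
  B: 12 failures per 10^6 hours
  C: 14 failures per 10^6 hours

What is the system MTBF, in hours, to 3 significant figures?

29800

Series of exponential components: λ_sys = Σ λ_i
λ_sys = 0.0000076 + 0.000012 + 0.000014 = 3.3600e-05 /h
MTBF = 1 / λ_sys = 29800 h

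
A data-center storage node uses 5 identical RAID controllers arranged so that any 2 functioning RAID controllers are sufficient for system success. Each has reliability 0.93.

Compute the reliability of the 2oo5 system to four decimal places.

0.9999

R = Σ_{i=2}^{5} C(5,i) p^i (1−p)^{5−i} with p = 0.93
C(5,2)·0.93^2·0.07^3 = 0.002967
C(5,3)·0.93^3·0.07^2 = 0.039413
C(5,4)·0.93^4·0.07^1 = 0.261818
C(5,5)·0.93^5·0.07^0 = 0.695688
Sum = 0.9999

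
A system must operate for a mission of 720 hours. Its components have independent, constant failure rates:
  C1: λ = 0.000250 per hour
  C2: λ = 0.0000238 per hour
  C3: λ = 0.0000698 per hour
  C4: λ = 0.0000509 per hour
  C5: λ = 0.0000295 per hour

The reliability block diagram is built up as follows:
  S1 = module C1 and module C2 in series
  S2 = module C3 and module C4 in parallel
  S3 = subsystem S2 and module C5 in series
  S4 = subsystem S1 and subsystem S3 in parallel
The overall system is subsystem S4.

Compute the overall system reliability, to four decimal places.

0.9959

R(C1) = exp(−0.000250 × 720) = 0.835270
R(C2) = exp(−0.0000238 × 720) = 0.983010
R(C3) = exp(−0.0000698 × 720) = 0.950986
R(C4) = exp(−0.0000509 × 720) = 0.964015
R(C5) = exp(−0.0000295 × 720) = 0.978984
Series (C1 and C2): 0.835270 × 0.983010 = 0.821079
Parallel (C3 and C4): 1 − (1 − 0.950986)(1 − 0.964015) = 0.998236
Series ([0.998236] and C5): 0.998236 × 0.978984 = 0.977257
Parallel ([0.821079] and [0.977257]): 1 − (1 − 0.821079)(1 − 0.977257) = 0.9959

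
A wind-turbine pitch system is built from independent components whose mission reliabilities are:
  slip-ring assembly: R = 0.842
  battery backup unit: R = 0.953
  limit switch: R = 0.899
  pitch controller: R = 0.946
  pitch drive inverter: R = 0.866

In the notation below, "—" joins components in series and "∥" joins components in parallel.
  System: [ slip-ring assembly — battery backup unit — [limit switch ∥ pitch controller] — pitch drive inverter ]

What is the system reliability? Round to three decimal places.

0.691

Parallel (limit switch and pitch controller): 1 − (1 − 0.89900)(1 − 0.94600) = 0.99455
Series (slip-ring assembly, battery backup unit, [0.99455], and pitch drive inverter): 0.84200 × 0.95300 × 0.99455 × 0.86600 = 0.691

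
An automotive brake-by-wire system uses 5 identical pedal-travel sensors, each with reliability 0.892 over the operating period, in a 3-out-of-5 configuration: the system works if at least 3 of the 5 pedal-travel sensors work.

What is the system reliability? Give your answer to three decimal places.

R = Σ_{i=3}^{5} C(5,i) p^i (1−p)^{5−i} with p = 0.892
C(5,3)·0.892^3·0.108^2 = 0.08278
C(5,4)·0.892^4·0.108^1 = 0.34186
C(5,5)·0.892^5·0.108^0 = 0.56471
Sum = 0.989

0.989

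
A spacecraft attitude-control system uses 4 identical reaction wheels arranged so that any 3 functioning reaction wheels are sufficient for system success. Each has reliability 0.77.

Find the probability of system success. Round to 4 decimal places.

R = Σ_{i=3}^{4} C(4,i) p^i (1−p)^{4−i} with p = 0.77
C(4,3)·0.77^3·0.23^1 = 0.420010
C(4,4)·0.77^4·0.23^0 = 0.351530
Sum = 0.7715

0.7715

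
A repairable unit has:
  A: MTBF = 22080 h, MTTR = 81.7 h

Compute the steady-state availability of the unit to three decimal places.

A(A) = MTBF/(MTBF+MTTR) = 22080/(22080+81.7) = 0.996

0.996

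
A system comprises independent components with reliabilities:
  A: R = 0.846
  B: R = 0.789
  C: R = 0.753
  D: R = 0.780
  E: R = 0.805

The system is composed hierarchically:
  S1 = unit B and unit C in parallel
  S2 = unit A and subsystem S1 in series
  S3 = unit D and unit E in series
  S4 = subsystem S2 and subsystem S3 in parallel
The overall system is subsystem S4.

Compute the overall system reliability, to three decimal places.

Parallel (B and C): 1 − (1 − 0.78900)(1 − 0.75300) = 0.94788
Series (A and [0.94788]): 0.84600 × 0.94788 = 0.80191
Series (D and E): 0.78000 × 0.80500 = 0.62790
Parallel ([0.80191] and [0.62790]): 1 − (1 − 0.80191)(1 − 0.62790) = 0.926

0.926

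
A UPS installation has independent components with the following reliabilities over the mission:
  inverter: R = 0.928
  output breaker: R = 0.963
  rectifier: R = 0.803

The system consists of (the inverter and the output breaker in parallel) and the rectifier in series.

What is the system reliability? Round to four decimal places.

0.8009

Parallel (inverter and output breaker): 1 − (1 − 0.928000)(1 − 0.963000) = 0.997336
Series ([0.997336] and rectifier): 0.997336 × 0.803000 = 0.8009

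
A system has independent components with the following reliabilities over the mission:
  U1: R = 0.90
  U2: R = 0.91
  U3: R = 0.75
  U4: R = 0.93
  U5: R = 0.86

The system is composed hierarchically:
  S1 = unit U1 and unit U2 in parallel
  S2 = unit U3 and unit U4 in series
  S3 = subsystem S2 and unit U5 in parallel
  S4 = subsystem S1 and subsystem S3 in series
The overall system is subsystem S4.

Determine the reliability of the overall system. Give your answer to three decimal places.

Parallel (U1 and U2): 1 − (1 − 0.90000)(1 − 0.91000) = 0.99100
Series (U3 and U4): 0.75000 × 0.93000 = 0.69750
Parallel ([0.69750] and U5): 1 − (1 − 0.69750)(1 − 0.86000) = 0.95765
Series ([0.99100] and [0.95765]): 0.99100 × 0.95765 = 0.949

0.949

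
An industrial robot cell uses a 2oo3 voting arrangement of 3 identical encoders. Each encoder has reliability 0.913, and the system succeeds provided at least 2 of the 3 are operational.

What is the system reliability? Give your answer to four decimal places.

0.9786

R = Σ_{i=2}^{3} C(3,i) p^i (1−p)^{3−i} with p = 0.913
C(3,2)·0.913^2·0.087^1 = 0.217562
C(3,3)·0.913^3·0.087^0 = 0.761048
Sum = 0.9786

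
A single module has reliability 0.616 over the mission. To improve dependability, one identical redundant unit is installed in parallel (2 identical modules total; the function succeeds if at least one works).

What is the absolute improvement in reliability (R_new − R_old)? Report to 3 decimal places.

0.237

R_before = 0.616
R_after = 1 − (1 − 0.616)^2 = 0.853
ΔR = 0.853 − 0.616 = 0.237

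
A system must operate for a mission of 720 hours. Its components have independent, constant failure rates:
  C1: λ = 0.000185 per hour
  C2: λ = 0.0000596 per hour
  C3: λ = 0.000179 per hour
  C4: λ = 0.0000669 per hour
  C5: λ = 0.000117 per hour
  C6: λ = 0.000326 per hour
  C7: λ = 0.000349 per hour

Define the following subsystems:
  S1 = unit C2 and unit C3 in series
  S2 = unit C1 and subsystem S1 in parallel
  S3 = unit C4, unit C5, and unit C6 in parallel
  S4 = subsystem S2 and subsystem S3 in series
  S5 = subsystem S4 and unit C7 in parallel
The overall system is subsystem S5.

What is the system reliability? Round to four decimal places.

R(C1) = exp(−0.000185 × 720) = 0.875290
R(C2) = exp(−0.0000596 × 720) = 0.957996
R(C3) = exp(−0.000179 × 720) = 0.879079
R(C4) = exp(−0.0000669 × 720) = 0.952974
R(C5) = exp(−0.000117 × 720) = 0.919211
R(C6) = exp(−0.000326 × 720) = 0.790792
R(C7) = exp(−0.000349 × 720) = 0.777805
Series (C2 and C3): 0.957996 × 0.879079 = 0.842154
Parallel (C1 and [0.842154]): 1 − (1 − 0.875290)(1 − 0.842154) = 0.980315
Parallel (C4, C5, and C6): 1 − (1 − 0.952974)(1 − 0.919211)(1 − 0.790792) = 0.999205
Series ([0.980315] and [0.999205]): 0.980315 × 0.999205 = 0.979536
Parallel ([0.979536] and C7): 1 − (1 − 0.979536)(1 − 0.777805) = 0.9955

0.9955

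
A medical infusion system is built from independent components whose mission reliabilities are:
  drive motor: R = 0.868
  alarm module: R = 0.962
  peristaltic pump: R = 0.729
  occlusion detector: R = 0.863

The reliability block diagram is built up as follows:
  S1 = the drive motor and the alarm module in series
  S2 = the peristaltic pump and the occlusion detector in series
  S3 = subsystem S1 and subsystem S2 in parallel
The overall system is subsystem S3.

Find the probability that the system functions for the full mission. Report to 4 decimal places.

0.9388

Series (drive motor and alarm module): 0.868000 × 0.962000 = 0.835016
Series (peristaltic pump and occlusion detector): 0.729000 × 0.863000 = 0.629127
Parallel ([0.835016] and [0.629127]): 1 − (1 − 0.835016)(1 − 0.629127) = 0.9388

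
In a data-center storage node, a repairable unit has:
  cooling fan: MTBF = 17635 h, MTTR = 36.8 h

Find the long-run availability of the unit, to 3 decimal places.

0.998

A(cooling fan) = MTBF/(MTBF+MTTR) = 17635/(17635+36.8) = 0.998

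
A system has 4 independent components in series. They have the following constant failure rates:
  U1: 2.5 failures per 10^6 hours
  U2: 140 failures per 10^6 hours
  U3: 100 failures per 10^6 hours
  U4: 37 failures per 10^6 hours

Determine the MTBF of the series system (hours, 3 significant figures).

Series of exponential components: λ_sys = Σ λ_i
λ_sys = 0.0000025 + 0.00014 + 0.00010 + 0.000037 = 2.7950e-04 /h
MTBF = 1 / λ_sys = 3580 h

3580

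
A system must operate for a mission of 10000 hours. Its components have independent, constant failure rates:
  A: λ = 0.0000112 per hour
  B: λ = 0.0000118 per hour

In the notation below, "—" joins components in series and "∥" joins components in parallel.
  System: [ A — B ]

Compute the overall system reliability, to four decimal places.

0.7945

R(A) = exp(−0.0000112 × 10000) = 0.894044
R(B) = exp(−0.0000118 × 10000) = 0.888696
Series (A and B): 0.894044 × 0.888696 = 0.7945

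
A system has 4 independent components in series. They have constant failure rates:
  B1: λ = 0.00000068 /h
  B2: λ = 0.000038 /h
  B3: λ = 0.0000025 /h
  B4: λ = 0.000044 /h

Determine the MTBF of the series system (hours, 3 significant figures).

11700

Series of exponential components: λ_sys = Σ λ_i
λ_sys = 0.00000068 + 0.000038 + 0.0000025 + 0.000044 = 8.5180e-05 /h
MTBF = 1 / λ_sys = 11700 h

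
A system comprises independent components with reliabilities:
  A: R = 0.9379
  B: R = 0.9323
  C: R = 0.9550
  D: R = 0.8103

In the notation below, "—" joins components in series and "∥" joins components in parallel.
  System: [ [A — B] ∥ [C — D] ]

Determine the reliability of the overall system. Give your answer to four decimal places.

0.9716

Series (A and B): 0.937900 × 0.932300 = 0.874404
Series (C and D): 0.955000 × 0.810300 = 0.773837
Parallel ([0.874404] and [0.773837]): 1 − (1 − 0.874404)(1 − 0.773837) = 0.9716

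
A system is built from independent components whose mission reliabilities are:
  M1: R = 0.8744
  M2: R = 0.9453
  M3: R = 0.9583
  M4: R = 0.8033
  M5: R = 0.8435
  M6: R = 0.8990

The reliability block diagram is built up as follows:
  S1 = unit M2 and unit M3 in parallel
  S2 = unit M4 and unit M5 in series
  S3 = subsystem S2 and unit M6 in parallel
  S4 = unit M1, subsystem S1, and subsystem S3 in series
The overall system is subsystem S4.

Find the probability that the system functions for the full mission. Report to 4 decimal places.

Parallel (M2 and M3): 1 − (1 − 0.945300)(1 − 0.958300) = 0.997719
Series (M4 and M5): 0.803300 × 0.843500 = 0.677584
Parallel ([0.677584] and M6): 1 − (1 − 0.677584)(1 − 0.899000) = 0.967436
Series (M1, [0.997719], and [0.967436]): 0.874400 × 0.997719 × 0.967436 = 0.8440

0.8440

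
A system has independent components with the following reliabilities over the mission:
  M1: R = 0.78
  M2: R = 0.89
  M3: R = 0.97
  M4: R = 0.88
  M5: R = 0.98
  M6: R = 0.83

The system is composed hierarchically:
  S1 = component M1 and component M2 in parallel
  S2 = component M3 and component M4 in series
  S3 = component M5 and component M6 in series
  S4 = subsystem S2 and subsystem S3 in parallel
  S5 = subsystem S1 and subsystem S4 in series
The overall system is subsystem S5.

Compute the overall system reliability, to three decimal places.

Parallel (M1 and M2): 1 − (1 − 0.78000)(1 − 0.89000) = 0.97580
Series (M3 and M4): 0.97000 × 0.88000 = 0.85360
Series (M5 and M6): 0.98000 × 0.83000 = 0.81340
Parallel ([0.85360] and [0.81340]): 1 − (1 − 0.85360)(1 − 0.81340) = 0.97268
Series ([0.97580] and [0.97268]): 0.97580 × 0.97268 = 0.949

0.949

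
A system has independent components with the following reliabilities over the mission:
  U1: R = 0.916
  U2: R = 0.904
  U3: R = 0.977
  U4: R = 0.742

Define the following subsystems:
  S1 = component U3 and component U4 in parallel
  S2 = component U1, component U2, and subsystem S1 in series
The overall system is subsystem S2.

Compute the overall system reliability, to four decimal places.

0.8232

Parallel (U3 and U4): 1 − (1 − 0.977000)(1 − 0.742000) = 0.994066
Series (U1, U2, and [0.994066]): 0.916000 × 0.904000 × 0.994066 = 0.8232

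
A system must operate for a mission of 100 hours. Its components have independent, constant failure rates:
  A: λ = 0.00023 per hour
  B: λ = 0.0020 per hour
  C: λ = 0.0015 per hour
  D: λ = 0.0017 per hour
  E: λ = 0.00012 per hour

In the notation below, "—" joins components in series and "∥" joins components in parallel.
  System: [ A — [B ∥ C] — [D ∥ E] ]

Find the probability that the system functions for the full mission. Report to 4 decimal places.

R(A) = exp(−0.00023 × 100) = 0.977262
R(B) = exp(−0.0020 × 100) = 0.818731
R(C) = exp(−0.0015 × 100) = 0.860708
R(D) = exp(−0.0017 × 100) = 0.843665
R(E) = exp(−0.00012 × 100) = 0.988072
Parallel (B and C): 1 − (1 − 0.818731)(1 − 0.860708) = 0.974751
Parallel (D and E): 1 − (1 − 0.843665)(1 − 0.988072) = 0.998135
Series (A, [0.974751], and [0.998135]): 0.977262 × 0.974751 × 0.998135 = 0.9508

0.9508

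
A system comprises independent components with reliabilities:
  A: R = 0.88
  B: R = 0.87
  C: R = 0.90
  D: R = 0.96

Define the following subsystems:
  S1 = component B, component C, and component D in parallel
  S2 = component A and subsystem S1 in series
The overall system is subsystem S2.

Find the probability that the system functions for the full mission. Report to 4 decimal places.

Parallel (B, C, and D): 1 − (1 − 0.870000)(1 − 0.900000)(1 − 0.960000) = 0.999480
Series (A and [0.999480]): 0.880000 × 0.999480 = 0.8795

0.8795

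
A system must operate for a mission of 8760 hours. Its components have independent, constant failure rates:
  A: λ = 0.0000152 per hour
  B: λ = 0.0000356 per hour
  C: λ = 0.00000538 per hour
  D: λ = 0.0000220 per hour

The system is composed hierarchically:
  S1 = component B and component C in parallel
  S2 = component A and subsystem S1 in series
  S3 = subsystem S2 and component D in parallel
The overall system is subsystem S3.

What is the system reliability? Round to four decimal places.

0.9763

R(A) = exp(−0.0000152 × 8760) = 0.875332
R(B) = exp(−0.0000356 × 8760) = 0.732087
R(C) = exp(−0.00000538 × 8760) = 0.953965
R(D) = exp(−0.0000220 × 8760) = 0.824713
Parallel (B and C): 1 − (1 − 0.732087)(1 − 0.953965) = 0.987667
Series (A and [0.987667]): 0.875332 × 0.987667 = 0.864537
Parallel ([0.864537] and D): 1 − (1 − 0.864537)(1 − 0.824713) = 0.9763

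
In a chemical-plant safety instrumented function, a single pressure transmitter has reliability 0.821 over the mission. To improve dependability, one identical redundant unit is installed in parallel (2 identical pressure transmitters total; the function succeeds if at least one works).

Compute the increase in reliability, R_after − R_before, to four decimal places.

0.1470

R_before = 0.821
R_after = 1 − (1 − 0.821)^2 = 0.9680
ΔR = 0.9680 − 0.821 = 0.1470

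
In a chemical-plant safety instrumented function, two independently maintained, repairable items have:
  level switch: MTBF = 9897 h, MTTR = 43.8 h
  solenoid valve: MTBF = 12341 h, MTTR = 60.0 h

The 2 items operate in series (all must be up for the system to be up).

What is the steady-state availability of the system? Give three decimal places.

A(level switch) = MTBF/(MTBF+MTTR) = 9897/(9897+43.8) = 0.995594
A(solenoid valve) = MTBF/(MTBF+MTTR) = 12341/(12341+60.0) = 0.995162
Series availability: 0.995594 × 0.995162 = 0.991

0.991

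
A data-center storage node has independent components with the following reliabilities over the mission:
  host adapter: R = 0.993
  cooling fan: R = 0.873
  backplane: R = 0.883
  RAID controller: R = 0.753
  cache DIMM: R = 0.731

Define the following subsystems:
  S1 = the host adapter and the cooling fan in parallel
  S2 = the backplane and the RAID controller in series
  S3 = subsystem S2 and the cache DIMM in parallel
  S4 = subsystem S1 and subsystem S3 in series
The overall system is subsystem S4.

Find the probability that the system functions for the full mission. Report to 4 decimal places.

Parallel (host adapter and cooling fan): 1 − (1 − 0.993000)(1 − 0.873000) = 0.999111
Series (backplane and RAID controller): 0.883000 × 0.753000 = 0.664899
Parallel ([0.664899] and cache DIMM): 1 − (1 − 0.664899)(1 − 0.731000) = 0.909858
Series ([0.999111] and [0.909858]): 0.999111 × 0.909858 = 0.9090

0.9090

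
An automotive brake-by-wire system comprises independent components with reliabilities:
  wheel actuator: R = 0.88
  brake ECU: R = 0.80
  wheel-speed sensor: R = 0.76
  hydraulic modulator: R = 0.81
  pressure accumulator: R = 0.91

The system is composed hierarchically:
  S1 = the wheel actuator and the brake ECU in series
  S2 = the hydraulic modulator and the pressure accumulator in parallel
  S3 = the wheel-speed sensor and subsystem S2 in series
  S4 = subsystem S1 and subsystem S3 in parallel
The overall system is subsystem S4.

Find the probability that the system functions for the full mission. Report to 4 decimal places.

0.9251

Series (wheel actuator and brake ECU): 0.880000 × 0.800000 = 0.704000
Parallel (hydraulic modulator and pressure accumulator): 1 − (1 − 0.810000)(1 − 0.910000) = 0.982900
Series (wheel-speed sensor and [0.982900]): 0.760000 × 0.982900 = 0.747004
Parallel ([0.704000] and [0.747004]): 1 − (1 − 0.704000)(1 − 0.747004) = 0.9251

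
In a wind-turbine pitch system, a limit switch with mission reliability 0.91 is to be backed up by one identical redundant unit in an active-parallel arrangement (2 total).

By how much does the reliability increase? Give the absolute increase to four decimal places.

R_before = 0.91
R_after = 1 − (1 − 0.91)^2 = 0.9919
ΔR = 0.9919 − 0.91 = 0.0819

0.0819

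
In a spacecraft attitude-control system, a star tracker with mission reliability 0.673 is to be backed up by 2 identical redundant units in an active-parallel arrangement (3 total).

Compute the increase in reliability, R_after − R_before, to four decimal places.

0.2920

R_before = 0.673
R_after = 1 − (1 − 0.673)^3 = 0.9650
ΔR = 0.9650 − 0.673 = 0.2920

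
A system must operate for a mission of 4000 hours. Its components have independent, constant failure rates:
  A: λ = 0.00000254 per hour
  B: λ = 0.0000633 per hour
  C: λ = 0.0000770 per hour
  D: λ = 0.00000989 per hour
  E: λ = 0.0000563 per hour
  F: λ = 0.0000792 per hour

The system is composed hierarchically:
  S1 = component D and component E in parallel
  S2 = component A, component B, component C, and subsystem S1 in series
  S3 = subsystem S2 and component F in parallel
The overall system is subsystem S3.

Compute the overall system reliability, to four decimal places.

R(A) = exp(−0.00000254 × 4000) = 0.989891
R(B) = exp(−0.0000633 × 4000) = 0.776313
R(C) = exp(−0.0000770 × 4000) = 0.734915
R(D) = exp(−0.00000989 × 4000) = 0.961212
R(E) = exp(−0.0000563 × 4000) = 0.798357
R(F) = exp(−0.0000792 × 4000) = 0.728476
Parallel (D and E): 1 − (1 − 0.961212)(1 − 0.798357) = 0.992179
Series (A, B, C, and [0.992179]): 0.989891 × 0.776313 × 0.734915 × 0.992179 = 0.560340
Parallel ([0.560340] and F): 1 − (1 − 0.560340)(1 − 0.728476) = 0.8806

0.8806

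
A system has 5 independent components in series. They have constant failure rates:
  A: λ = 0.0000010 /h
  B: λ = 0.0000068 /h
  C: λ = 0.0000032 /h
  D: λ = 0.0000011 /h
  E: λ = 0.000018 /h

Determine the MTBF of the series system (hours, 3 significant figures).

Series of exponential components: λ_sys = Σ λ_i
λ_sys = 0.0000010 + 0.0000068 + 0.0000032 + 0.0000011 + 0.000018 = 3.0100e-05 /h
MTBF = 1 / λ_sys = 33200 h

33200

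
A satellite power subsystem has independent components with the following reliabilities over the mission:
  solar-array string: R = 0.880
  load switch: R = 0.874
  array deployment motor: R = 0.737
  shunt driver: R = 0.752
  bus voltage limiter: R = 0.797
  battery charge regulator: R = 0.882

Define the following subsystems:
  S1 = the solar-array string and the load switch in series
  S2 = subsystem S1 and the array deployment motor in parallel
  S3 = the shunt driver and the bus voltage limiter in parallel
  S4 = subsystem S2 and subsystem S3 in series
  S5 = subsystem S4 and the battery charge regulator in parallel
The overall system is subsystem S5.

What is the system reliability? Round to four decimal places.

Series (solar-array string and load switch): 0.880000 × 0.874000 = 0.769120
Parallel ([0.769120] and array deployment motor): 1 − (1 − 0.769120)(1 − 0.737000) = 0.939279
Parallel (shunt driver and bus voltage limiter): 1 − (1 − 0.752000)(1 − 0.797000) = 0.949656
Series ([0.939279] and [0.949656]): 0.939279 × 0.949656 = 0.891992
Parallel ([0.891992] and battery charge regulator): 1 − (1 − 0.891992)(1 − 0.882000) = 0.9873

0.9873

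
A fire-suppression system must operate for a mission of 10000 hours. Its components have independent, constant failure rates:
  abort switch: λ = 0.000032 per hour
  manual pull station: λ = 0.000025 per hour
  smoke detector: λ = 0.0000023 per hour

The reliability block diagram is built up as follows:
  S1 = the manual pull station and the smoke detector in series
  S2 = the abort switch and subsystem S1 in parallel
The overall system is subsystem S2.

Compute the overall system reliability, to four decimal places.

0.9346

R(abort switch) = exp(−0.000032 × 10000) = 0.726149
R(manual pull station) = exp(−0.000025 × 10000) = 0.778801
R(smoke detector) = exp(−0.0000023 × 10000) = 0.977262
Series (manual pull station and smoke detector): 0.778801 × 0.977262 = 0.761093
Parallel (abort switch and [0.761093]): 1 − (1 − 0.726149)(1 − 0.761093) = 0.9346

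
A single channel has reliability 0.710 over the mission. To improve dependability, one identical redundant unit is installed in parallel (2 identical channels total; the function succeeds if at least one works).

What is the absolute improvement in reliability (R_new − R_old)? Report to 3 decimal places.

R_before = 0.710
R_after = 1 − (1 − 0.710)^2 = 0.916
ΔR = 0.916 − 0.710 = 0.206

0.206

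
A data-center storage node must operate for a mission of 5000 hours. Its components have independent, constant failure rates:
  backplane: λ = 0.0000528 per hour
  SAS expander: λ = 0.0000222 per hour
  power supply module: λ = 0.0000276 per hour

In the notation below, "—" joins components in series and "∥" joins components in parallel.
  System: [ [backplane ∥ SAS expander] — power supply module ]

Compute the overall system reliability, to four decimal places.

R(backplane) = exp(−0.0000528 × 5000) = 0.767974
R(SAS expander) = exp(−0.0000222 × 5000) = 0.894939
R(power supply module) = exp(−0.0000276 × 5000) = 0.871099
Parallel (backplane and SAS expander): 1 − (1 − 0.767974)(1 − 0.894939) = 0.975623
Series ([0.975623] and power supply module): 0.975623 × 0.871099 = 0.8499

0.8499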